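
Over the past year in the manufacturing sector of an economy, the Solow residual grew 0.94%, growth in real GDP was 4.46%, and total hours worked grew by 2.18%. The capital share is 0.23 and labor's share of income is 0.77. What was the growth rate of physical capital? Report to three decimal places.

8.006%

Labor's share = 1 − 0.23 = 0.77.
gY = gA + 0.77×2.18 + 0.23×g.
0.23×g = 4.46 − 0.94 − 1.6786 = 1.8414.
g = 1.8414 / 0.23 = 8.00609%.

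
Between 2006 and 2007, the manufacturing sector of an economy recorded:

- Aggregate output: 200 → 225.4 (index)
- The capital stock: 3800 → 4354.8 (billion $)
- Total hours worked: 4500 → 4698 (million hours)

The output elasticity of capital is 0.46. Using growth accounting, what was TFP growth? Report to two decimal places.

3.61%

Aggregate output growth = (225.4 − 200) / 200 = 12.7%.
The capital stock growth = (4354.8 − 3800) / 3800 = 14.6%.
Total hours worked growth = (4698 − 4500) / 4500 = 4.4%.
Labor's share = 1 − 0.46 = 0.54.
The capital stock: 0.46 × 14.6 = 6.716 pp.
Total hours worked: 0.54 × 4.4 = 2.376 pp.
TFP growth = 12.7 − 9.092 = 3.608%.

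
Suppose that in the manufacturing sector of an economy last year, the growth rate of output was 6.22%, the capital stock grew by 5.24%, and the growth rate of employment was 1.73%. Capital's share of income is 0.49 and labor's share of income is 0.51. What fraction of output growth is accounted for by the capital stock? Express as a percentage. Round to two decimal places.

41.28%

The capital stock contributed 0.49 × 5.24 = 2.5676 pp.
Share of growth = 2.5676 / 6.22 × 100 = 41.2797%.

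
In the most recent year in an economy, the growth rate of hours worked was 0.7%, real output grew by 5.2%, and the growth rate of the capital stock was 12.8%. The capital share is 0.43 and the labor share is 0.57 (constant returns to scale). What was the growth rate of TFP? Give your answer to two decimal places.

-0.70%

Labor's share = 1 − 0.43 = 0.57.
The capital stock: 0.43 × 12.8 = 5.504 pp.
Hours worked: 0.57 × 0.7 = 0.399 pp.
TFP growth = 5.2 − 5.903 = -0.703%.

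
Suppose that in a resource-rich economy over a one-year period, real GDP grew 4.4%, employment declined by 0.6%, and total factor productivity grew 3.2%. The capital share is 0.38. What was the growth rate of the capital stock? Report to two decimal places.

Labor's share = 1 − 0.38 = 0.62.
gY = gA + 0.62×(-0.6) + 0.38×g.
0.38×g = 4.4 − 3.2 + 0.372 = 1.572.
g = 1.572 / 0.38 = 4.1368%.

The capital stock grew 4.14%.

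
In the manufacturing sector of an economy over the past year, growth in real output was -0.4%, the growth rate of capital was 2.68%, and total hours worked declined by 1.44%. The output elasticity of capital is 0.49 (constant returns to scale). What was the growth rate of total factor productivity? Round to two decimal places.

-0.98%

Labor's share = 1 − 0.49 = 0.51.
Capital: 0.49 × 2.68 = 1.3132 pp.
Total hours worked: 0.51 × (-1.44) = -0.7344 pp.
TFP growth = -0.4 − 0.5788 = -0.9788%.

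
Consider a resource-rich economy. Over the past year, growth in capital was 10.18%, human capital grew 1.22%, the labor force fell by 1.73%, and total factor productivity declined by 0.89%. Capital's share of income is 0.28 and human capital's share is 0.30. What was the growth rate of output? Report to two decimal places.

Labor's share = 1 − 0.28 − 0.3 = 0.42.
Capital: 0.28 × 10.18 = 2.8504 pp.
Human capital: 0.3 × 1.22 = 0.366 pp.
The labor force: 0.42 × (-1.73) = -0.7266 pp.
Output growth = -0.89 + 2.4898 = 1.5998%.

1.60%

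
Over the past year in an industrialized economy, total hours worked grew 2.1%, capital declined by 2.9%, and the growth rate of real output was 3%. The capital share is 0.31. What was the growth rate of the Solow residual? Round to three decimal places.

Labor's share = 1 − 0.31 = 0.69.
Capital: 0.31 × (-2.9) = -0.899 pp.
Total hours worked: 0.69 × 2.1 = 1.449 pp.
TFP growth = 3 − 0.55 = 2.45%.

The Solow residual growth was 2.450%.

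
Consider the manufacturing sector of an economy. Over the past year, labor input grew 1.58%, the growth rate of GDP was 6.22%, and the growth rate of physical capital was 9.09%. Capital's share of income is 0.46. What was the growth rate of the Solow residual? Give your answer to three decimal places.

1.185%

Labor's share = 1 − 0.46 = 0.54.
Physical capital: 0.46 × 9.09 = 4.1814 pp.
Labor input: 0.54 × 1.58 = 0.8532 pp.
TFP growth = 6.22 − 5.0346 = 1.1854%.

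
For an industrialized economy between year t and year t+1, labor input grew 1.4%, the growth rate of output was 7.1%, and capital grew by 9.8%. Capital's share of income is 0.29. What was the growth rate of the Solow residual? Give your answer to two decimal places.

3.26%

Labor's share = 1 − 0.29 = 0.71.
Capital: 0.29 × 9.8 = 2.842 pp.
Labor input: 0.71 × 1.4 = 0.994 pp.
TFP growth = 7.1 − 3.836 = 3.264%.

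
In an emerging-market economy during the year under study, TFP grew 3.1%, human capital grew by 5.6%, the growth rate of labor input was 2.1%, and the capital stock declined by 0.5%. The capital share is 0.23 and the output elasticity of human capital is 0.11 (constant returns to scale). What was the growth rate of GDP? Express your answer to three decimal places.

4.987%

Labor's share = 1 − 0.23 − 0.11 = 0.66.
The capital stock: 0.23 × (-0.5) = -0.115 pp.
Human capital: 0.11 × 5.6 = 0.616 pp.
Labor input: 0.66 × 2.1 = 1.386 pp.
Output growth = 3.1 + 1.887 = 4.987%.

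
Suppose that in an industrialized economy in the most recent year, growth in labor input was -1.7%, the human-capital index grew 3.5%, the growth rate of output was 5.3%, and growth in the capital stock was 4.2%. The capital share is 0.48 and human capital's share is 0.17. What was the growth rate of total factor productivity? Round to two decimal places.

Labor's share = 1 − 0.48 − 0.17 = 0.35.
The capital stock: 0.48 × 4.2 = 2.016 pp.
The human-capital index: 0.17 × 3.5 = 0.595 pp.
Labor input: 0.35 × (-1.7) = -0.595 pp.
TFP growth = 5.3 − 2.016 = 3.284%.

3.28%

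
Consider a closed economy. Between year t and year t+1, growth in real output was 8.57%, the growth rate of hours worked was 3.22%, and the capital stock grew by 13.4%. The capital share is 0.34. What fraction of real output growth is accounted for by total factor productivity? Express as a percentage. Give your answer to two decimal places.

Total factor productivity accounted for 22.04% of growth.

Labor's share = 1 − 0.34 = 0.66.
The capital stock: 0.34 × 13.4 = 4.556 pp.
Hours worked: 0.66 × 3.22 = 2.1252 pp.
TFP growth = 8.57 − 6.6812 = 1.8888%.
TFP share of growth = 1.8888 / 8.57 × 100 = 22.0397%.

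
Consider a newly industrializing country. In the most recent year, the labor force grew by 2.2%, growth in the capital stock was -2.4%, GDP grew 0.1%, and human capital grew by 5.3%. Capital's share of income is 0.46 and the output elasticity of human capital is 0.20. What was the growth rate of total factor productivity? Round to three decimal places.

Labor's share = 1 − 0.46 − 0.2 = 0.34.
The capital stock: 0.46 × (-2.4) = -1.104 pp.
Human capital: 0.2 × 5.3 = 1.06 pp.
The labor force: 0.34 × 2.2 = 0.748 pp.
TFP growth = 0.1 − 0.704 = -0.604%.

-0.604%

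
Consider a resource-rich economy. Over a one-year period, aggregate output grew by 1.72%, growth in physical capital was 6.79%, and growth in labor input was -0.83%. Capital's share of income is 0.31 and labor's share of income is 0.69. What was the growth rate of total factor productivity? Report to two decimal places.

Labor's share = 1 − 0.31 = 0.69.
Physical capital: 0.31 × 6.79 = 2.1049 pp.
Labor input: 0.69 × (-0.83) = -0.5727 pp.
TFP growth = 1.72 − 1.5322 = 0.1878%.

0.19%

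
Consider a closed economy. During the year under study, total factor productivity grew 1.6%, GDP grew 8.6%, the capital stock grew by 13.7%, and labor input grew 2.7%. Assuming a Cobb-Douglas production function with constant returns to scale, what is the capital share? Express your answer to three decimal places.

gY = gA + α·gK + (1−α)·gL, so gY − gA − gL = α(gK − gL).
8.6 − 1.6 − 2.7 = α × (13.7 − 2.7).
4.3 = 11 α, so α = 0.39091.

The capital share is 0.391.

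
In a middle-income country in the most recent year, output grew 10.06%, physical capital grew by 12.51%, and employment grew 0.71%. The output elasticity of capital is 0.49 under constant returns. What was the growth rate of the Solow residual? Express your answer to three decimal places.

Labor's share = 1 − 0.49 = 0.51.
Physical capital: 0.49 × 12.51 = 6.1299 pp.
Employment: 0.51 × 0.71 = 0.3621 pp.
TFP growth = 10.06 − 6.492 = 3.568%.

The Solow residual growth was 3.568%.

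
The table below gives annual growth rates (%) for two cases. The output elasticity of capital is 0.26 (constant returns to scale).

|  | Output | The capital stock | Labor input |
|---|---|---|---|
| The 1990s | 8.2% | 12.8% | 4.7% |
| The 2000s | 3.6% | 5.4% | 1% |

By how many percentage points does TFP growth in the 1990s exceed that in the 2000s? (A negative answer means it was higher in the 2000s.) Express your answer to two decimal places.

Labor's share = 1 − 0.26 = 0.74.
The 1990s: TFP = 8.2 − 3.328 − 3.478 = 1.394%.
The 2000s: TFP = 3.6 − 1.404 − 0.74 = 1.456%.
Difference = 1.394 − (1.456) = -0.062 pp.

-0.06 percentage points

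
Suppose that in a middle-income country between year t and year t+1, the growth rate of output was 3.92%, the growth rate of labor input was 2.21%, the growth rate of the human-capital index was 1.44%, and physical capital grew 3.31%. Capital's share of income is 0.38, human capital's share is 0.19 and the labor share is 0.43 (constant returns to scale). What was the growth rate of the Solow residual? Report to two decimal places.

Labor's share = 1 − 0.38 − 0.19 = 0.43.
Physical capital: 0.38 × 3.31 = 1.2578 pp.
The human-capital index: 0.19 × 1.44 = 0.2736 pp.
Labor input: 0.43 × 2.21 = 0.9503 pp.
TFP growth = 3.92 − 2.4817 = 1.4383%.

The Solow residual grew 1.44%.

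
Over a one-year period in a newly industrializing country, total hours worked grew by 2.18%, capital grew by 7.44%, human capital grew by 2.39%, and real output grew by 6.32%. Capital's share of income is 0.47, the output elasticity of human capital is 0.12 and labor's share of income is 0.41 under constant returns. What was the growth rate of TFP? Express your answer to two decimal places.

Labor's share = 1 − 0.47 − 0.12 = 0.41.
Capital: 0.47 × 7.44 = 3.4968 pp.
Human capital: 0.12 × 2.39 = 0.2868 pp.
Total hours worked: 0.41 × 2.18 = 0.8938 pp.
TFP growth = 6.32 − 4.6774 = 1.6426%.

1.64%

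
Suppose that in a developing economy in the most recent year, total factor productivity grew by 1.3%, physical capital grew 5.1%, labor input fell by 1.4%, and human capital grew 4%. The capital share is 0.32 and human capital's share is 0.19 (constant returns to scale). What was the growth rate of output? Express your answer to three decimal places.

Output grew 3.006%.

Labor's share = 1 − 0.32 − 0.19 = 0.49.
Physical capital: 0.32 × 5.1 = 1.632 pp.
Human capital: 0.19 × 4 = 0.76 pp.
Labor input: 0.49 × (-1.4) = -0.686 pp.
Output growth = 1.3 + 1.706 = 3.006%.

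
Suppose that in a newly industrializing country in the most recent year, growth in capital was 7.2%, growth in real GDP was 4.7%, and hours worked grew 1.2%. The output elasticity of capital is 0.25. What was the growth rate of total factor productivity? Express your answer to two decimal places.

2.00%

Labor's share = 1 − 0.25 = 0.75.
Capital: 0.25 × 7.2 = 1.8 pp.
Hours worked: 0.75 × 1.2 = 0.9 pp.
TFP growth = 4.7 − 2.7 = 2%.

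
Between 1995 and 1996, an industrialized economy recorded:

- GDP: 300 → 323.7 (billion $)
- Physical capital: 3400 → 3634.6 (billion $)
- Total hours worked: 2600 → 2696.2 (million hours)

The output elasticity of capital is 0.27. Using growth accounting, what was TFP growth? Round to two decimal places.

GDP growth = (323.7 − 300) / 300 = 7.9%.
Physical capital growth = (3634.6 − 3400) / 3400 = 6.9%.
Total hours worked growth = (2696.2 − 2600) / 2600 = 3.7%.
Labor's share = 1 − 0.27 = 0.73.
Physical capital: 0.27 × 6.9 = 1.863 pp.
Total hours worked: 0.73 × 3.7 = 2.701 pp.
TFP growth = 7.9 − 4.564 = 3.336%.

3.34%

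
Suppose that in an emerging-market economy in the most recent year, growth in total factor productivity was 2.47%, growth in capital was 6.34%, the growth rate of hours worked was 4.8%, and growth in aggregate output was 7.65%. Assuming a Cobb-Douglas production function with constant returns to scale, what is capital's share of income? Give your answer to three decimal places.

gY = gA + α·gK + (1−α)·gL, so gY − gA − gL = α(gK − gL).
7.65 − 2.47 − 4.8 = α × (6.34 − 4.8).
0.38 = 1.54 α, so α = 0.24675.

0.247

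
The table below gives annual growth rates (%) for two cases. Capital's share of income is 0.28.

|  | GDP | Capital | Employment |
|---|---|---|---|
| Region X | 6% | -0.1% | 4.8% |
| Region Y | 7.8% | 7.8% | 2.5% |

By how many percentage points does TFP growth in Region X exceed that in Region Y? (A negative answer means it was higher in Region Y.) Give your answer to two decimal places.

-1.24 percentage points

Labor's share = 1 − 0.28 = 0.72.
Region X: TFP = 6 + 0.028 − 3.456 = 2.572%.
Region Y: TFP = 7.8 − 2.184 − 1.8 = 3.816%.
Difference = 2.572 − (3.816) = -1.244 pp.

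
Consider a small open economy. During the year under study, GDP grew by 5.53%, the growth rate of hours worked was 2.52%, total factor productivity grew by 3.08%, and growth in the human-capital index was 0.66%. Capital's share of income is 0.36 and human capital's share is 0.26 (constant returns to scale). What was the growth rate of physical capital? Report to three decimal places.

Physical capital grew 3.669%.

Labor's share = 1 − 0.36 − 0.26 = 0.38.
gY = gA + 0.26×0.66 + 0.38×2.52 + 0.36×g.
0.36×g = 5.53 − 3.08 − 1.1292 = 1.3208.
g = 1.3208 / 0.36 = 3.66889%.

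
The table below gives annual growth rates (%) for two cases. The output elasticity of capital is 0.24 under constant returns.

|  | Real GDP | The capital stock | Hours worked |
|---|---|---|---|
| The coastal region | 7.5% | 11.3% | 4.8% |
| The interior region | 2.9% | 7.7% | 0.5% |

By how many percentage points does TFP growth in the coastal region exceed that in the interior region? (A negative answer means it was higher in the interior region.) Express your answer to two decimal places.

Labor's share = 1 − 0.24 = 0.76.
The coastal region: TFP = 7.5 − 2.712 − 3.648 = 1.14%.
The interior region: TFP = 2.9 − 1.848 − 0.38 = 0.672%.
Difference = 1.14 − (0.672) = 0.468 pp.

0.47 percentage points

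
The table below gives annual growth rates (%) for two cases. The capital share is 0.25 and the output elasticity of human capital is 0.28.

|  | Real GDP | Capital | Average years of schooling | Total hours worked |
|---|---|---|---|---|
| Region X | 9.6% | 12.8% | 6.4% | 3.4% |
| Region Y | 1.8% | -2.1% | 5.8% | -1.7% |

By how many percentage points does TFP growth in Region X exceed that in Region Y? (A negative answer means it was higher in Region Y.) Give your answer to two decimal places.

1.51 percentage points

Labor's share = 1 − 0.25 − 0.28 = 0.47.
Region X: TFP = 9.6 − 3.2 − 1.792 − 1.598 = 3.01%.
Region Y: TFP = 1.8 + 0.525 − 1.624 + 0.799 = 1.5%.
Difference = 3.01 − (1.5) = 1.51 pp.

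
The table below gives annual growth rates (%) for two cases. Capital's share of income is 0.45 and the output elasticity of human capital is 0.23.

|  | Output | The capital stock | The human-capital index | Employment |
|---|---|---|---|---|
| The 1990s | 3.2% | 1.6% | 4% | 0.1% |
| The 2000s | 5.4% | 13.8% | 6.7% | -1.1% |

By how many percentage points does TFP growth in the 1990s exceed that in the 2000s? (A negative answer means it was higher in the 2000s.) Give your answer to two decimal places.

Labor's share = 1 − 0.45 − 0.23 = 0.32.
The 1990s: TFP = 3.2 − 0.72 − 0.92 − 0.032 = 1.528%.
The 2000s: TFP = 5.4 − 6.21 − 1.541 + 0.352 = -1.999%.
Difference = 1.528 − (-1.999) = 3.527 pp.

3.53 percentage points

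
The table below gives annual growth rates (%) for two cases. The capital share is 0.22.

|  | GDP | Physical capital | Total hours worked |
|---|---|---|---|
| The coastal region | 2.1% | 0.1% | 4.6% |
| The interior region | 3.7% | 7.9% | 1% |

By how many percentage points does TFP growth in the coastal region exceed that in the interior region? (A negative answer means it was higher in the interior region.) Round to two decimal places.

Labor's share = 1 − 0.22 = 0.78.
The coastal region: TFP = 2.1 − 0.022 − 3.588 = -1.51%.
The interior region: TFP = 3.7 − 1.738 − 0.78 = 1.182%.
Difference = -1.51 − (1.182) = -2.692 pp.

-2.69 percentage points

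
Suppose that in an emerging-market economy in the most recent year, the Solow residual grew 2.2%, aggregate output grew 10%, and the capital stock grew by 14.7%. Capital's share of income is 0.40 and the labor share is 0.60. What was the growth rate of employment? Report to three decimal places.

Labor's share = 1 − 0.4 = 0.6.
gY = gA + 0.4×14.7 + 0.6×g.
0.6×g = 10 − 2.2 − 5.88 = 1.92.
g = 1.92 / 0.6 = 3.2%.

3.200%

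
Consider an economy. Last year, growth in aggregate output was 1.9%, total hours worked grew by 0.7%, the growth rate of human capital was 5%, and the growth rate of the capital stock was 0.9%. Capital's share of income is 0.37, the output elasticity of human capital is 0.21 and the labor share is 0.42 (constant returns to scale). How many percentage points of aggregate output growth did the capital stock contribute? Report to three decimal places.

0.333 percentage points

Contribution = share × growth = 0.37 × 0.9 = 0.333 pp.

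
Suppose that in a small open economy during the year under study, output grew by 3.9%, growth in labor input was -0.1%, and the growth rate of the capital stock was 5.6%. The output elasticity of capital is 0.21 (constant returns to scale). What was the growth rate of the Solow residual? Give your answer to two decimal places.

Labor's share = 1 − 0.21 = 0.79.
The capital stock: 0.21 × 5.6 = 1.176 pp.
Labor input: 0.79 × (-0.1) = -0.079 pp.
TFP growth = 3.9 − 1.097 = 2.803%.

The Solow residual growth was 2.80%.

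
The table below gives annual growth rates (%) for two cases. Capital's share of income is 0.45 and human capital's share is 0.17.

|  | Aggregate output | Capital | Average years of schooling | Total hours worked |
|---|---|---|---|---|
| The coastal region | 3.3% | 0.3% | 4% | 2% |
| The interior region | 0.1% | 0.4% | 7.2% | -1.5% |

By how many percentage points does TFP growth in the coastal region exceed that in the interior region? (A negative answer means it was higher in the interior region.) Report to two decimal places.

Labor's share = 1 − 0.45 − 0.17 = 0.38.
The coastal region: TFP = 3.3 − 0.135 − 0.68 − 0.76 = 1.725%.
The interior region: TFP = 0.1 − 0.18 − 1.224 + 0.57 = -0.734%.
Difference = 1.725 − (-0.734) = 2.459 pp.

2.46 percentage points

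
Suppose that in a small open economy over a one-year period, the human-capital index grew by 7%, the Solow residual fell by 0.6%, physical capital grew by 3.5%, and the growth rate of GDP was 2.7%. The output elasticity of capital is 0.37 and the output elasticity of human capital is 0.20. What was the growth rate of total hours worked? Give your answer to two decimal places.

Labor's share = 1 − 0.37 − 0.2 = 0.43.
gY = gA + 0.37×3.5 + 0.2×7 + 0.43×g.
0.43×g = 2.7 + 0.6 − 2.695 = 0.605.
g = 0.605 / 0.43 = 1.407%.

Total hours worked grew 1.41%.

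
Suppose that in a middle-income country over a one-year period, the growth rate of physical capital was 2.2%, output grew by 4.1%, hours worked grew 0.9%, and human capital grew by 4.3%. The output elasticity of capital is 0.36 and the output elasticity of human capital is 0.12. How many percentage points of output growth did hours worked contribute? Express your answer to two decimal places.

Labor's share = 1 − 0.36 − 0.12 = 0.52.
Contribution = share × growth = 0.52 × 0.9 = 0.468 pp.

0.47 pp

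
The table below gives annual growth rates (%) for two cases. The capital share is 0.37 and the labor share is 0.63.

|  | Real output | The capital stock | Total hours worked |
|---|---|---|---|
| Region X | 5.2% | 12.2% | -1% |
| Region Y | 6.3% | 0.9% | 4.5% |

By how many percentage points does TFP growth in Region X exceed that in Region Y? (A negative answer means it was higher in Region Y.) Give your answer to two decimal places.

Labor's share = 1 − 0.37 = 0.63.
Region X: TFP = 5.2 − 4.514 + 0.63 = 1.316%.
Region Y: TFP = 6.3 − 0.333 − 2.835 = 3.132%.
Difference = 1.316 − (3.132) = -1.816 pp.

-1.82 percentage points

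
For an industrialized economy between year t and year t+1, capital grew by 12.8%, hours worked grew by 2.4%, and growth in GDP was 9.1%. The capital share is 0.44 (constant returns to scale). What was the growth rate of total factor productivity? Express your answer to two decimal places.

Labor's share = 1 − 0.44 = 0.56.
Capital: 0.44 × 12.8 = 5.632 pp.
Hours worked: 0.56 × 2.4 = 1.344 pp.
TFP growth = 9.1 − 6.976 = 2.124%.

Total factor productivity growth was 2.12%.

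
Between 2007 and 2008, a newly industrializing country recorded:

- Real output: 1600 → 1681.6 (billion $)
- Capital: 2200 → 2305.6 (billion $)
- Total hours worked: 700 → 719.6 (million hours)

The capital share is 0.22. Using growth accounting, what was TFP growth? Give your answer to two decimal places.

1.86%

Real output growth = (1681.6 − 1600) / 1600 = 5.1%.
Capital growth = (2305.6 − 2200) / 2200 = 4.8%.
Total hours worked growth = (719.6 − 700) / 700 = 2.8%.
Labor's share = 1 − 0.22 = 0.78.
Capital: 0.22 × 4.8 = 1.056 pp.
Total hours worked: 0.78 × 2.8 = 2.184 pp.
TFP growth = 5.1 − 3.24 = 1.86%.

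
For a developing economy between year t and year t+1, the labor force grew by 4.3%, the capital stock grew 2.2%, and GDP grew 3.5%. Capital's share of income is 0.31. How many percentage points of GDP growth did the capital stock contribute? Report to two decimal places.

0.68 pp

Contribution = share × growth = 0.31 × 2.2 = 0.682 pp.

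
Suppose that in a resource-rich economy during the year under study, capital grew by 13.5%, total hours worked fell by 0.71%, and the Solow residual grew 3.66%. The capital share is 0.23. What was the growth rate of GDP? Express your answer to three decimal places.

6.218%

Labor's share = 1 − 0.23 = 0.77.
Capital: 0.23 × 13.5 = 3.105 pp.
Total hours worked: 0.77 × (-0.71) = -0.5467 pp.
Output growth = 3.66 + 2.5583 = 6.2183%.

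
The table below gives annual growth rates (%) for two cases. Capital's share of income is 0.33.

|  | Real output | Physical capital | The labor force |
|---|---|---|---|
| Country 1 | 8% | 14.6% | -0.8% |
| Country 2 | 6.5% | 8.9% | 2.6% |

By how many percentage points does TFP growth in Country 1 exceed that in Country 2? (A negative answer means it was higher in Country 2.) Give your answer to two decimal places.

Labor's share = 1 − 0.33 = 0.67.
Country 1: TFP = 8 − 4.818 + 0.536 = 3.718%.
Country 2: TFP = 6.5 − 2.937 − 1.742 = 1.821%.
Difference = 3.718 − (1.821) = 1.897 pp.

1.90 percentage points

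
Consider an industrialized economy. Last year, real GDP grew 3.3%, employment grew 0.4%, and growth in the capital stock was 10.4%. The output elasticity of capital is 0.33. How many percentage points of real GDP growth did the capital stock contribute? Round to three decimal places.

3.432 pp

Contribution = share × growth = 0.33 × 10.4 = 3.432 pp.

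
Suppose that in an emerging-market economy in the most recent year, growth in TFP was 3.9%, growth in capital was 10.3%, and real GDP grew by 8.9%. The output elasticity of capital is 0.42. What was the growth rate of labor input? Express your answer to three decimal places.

Labor's share = 1 − 0.42 = 0.58.
gY = gA + 0.42×10.3 + 0.58×g.
0.58×g = 8.9 − 3.9 − 4.326 = 0.674.
g = 0.674 / 0.58 = 1.16207%.

1.162%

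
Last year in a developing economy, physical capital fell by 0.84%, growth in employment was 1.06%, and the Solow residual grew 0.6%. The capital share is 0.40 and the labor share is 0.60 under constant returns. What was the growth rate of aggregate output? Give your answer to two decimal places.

0.90%

Labor's share = 1 − 0.4 = 0.6.
Physical capital: 0.4 × (-0.84) = -0.336 pp.
Employment: 0.6 × 1.06 = 0.636 pp.
Output growth = 0.6 + 0.3 = 0.9%.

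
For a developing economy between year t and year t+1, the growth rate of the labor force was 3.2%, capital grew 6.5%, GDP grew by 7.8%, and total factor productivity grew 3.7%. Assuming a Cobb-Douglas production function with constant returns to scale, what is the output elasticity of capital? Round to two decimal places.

0.27

gY = gA + α·gK + (1−α)·gL, so gY − gA − gL = α(gK − gL).
7.8 − 3.7 − 3.2 = α × (6.5 − 3.2).
0.9 = 3.3 α, so α = 0.2727.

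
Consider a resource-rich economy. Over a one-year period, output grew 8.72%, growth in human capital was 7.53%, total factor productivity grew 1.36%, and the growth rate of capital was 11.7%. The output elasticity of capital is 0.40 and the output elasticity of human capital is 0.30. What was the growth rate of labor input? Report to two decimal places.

1.40%

Labor's share = 1 − 0.4 − 0.3 = 0.3.
gY = gA + 0.4×11.7 + 0.3×7.53 + 0.3×g.
0.3×g = 8.72 − 1.36 − 6.939 = 0.421.
g = 0.421 / 0.3 = 1.4033%.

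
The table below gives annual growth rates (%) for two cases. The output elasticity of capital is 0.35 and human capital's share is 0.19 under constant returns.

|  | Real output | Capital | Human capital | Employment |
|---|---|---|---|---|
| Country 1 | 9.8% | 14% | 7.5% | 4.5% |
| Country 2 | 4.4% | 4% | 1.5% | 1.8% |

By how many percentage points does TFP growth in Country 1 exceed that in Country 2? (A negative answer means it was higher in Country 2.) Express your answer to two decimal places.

Labor's share = 1 − 0.35 − 0.19 = 0.46.
Country 1: TFP = 9.8 − 4.9 − 1.425 − 2.07 = 1.405%.
Country 2: TFP = 4.4 − 1.4 − 0.285 − 0.828 = 1.887%.
Difference = 1.405 − (1.887) = -0.482 pp.

-0.48 percentage points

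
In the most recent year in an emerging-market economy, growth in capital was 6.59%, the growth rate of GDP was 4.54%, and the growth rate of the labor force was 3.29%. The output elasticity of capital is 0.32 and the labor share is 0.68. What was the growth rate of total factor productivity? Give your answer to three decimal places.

0.194%

Labor's share = 1 − 0.32 = 0.68.
Capital: 0.32 × 6.59 = 2.1088 pp.
The labor force: 0.68 × 3.29 = 2.2372 pp.
TFP growth = 4.54 − 4.346 = 0.194%.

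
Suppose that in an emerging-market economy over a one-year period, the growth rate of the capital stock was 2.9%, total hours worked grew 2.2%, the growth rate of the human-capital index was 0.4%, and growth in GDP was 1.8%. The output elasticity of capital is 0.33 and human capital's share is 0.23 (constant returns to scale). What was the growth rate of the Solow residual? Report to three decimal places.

Labor's share = 1 − 0.33 − 0.23 = 0.44.
The capital stock: 0.33 × 2.9 = 0.957 pp.
The human-capital index: 0.23 × 0.4 = 0.092 pp.
Total hours worked: 0.44 × 2.2 = 0.968 pp.
TFP growth = 1.8 − 2.017 = -0.217%.

-0.217%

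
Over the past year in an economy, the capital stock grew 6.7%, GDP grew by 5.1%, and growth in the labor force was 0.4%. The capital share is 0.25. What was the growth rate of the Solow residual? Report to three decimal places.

Labor's share = 1 − 0.25 = 0.75.
The capital stock: 0.25 × 6.7 = 1.675 pp.
The labor force: 0.75 × 0.4 = 0.3 pp.
TFP growth = 5.1 − 1.975 = 3.125%.

3.125%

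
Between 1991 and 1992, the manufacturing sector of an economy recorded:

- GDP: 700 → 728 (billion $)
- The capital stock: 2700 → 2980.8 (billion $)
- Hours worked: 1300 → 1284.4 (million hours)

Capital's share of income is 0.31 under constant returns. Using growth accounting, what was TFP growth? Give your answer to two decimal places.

1.60%

GDP growth = (728 − 700) / 700 = 4%.
The capital stock growth = (2980.8 − 2700) / 2700 = 10.4%.
Hours worked growth = (1284.4 − 1300) / 1300 = -1.2%.
Labor's share = 1 − 0.31 = 0.69.
The capital stock: 0.31 × 10.4 = 3.224 pp.
Hours worked: 0.69 × (-1.2) = -0.828 pp.
TFP growth = 4 − 2.396 = 1.604%.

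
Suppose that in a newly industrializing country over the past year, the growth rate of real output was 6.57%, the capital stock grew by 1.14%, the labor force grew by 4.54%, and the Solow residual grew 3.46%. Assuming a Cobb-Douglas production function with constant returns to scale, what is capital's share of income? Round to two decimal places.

gY = gA + α·gK + (1−α)·gL, so gY − gA − gL = α(gK − gL).
6.57 − 3.46 − 4.54 = α × (1.14 − 4.54).
-1.43 = -3.4 α, so α = 0.4206.

Capital's share of income is 0.42.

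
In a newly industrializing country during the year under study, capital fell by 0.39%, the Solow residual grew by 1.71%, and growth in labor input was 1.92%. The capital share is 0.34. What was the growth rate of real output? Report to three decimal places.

2.845%

Labor's share = 1 − 0.34 = 0.66.
Capital: 0.34 × (-0.39) = -0.1326 pp.
Labor input: 0.66 × 1.92 = 1.2672 pp.
Output growth = 1.71 + 1.1346 = 2.8446%.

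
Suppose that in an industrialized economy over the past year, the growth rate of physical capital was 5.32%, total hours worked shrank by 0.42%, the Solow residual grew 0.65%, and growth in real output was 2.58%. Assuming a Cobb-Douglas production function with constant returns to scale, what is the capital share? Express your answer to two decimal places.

0.41

gY = gA + α·gK + (1−α)·gL, so gY − gA − gL = α(gK − gL).
2.58 − 0.65 + 0.42 = α × (5.32 − (-0.42)).
2.35 = 5.74 α, so α = 0.4094.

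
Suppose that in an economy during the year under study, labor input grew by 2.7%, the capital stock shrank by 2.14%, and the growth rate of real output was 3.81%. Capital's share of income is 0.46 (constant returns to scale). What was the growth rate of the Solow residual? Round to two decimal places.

Labor's share = 1 − 0.46 = 0.54.
The capital stock: 0.46 × (-2.14) = -0.9844 pp.
Labor input: 0.54 × 2.7 = 1.458 pp.
TFP growth = 3.81 − 0.4736 = 3.3364%.

The Solow residual growth was 3.34%.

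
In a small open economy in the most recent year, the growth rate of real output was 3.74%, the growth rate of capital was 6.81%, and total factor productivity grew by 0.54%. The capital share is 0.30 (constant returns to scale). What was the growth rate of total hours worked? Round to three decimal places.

1.653%

Labor's share = 1 − 0.3 = 0.7.
gY = gA + 0.3×6.81 + 0.7×g.
0.7×g = 3.74 − 0.54 − 2.043 = 1.157.
g = 1.157 / 0.7 = 1.65286%.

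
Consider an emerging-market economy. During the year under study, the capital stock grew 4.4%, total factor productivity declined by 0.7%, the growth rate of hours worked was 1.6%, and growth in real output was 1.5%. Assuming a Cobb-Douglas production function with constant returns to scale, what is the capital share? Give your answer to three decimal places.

gY = gA + α·gK + (1−α)·gL, so gY − gA − gL = α(gK − gL).
1.5 + 0.7 − 1.6 = α × (4.4 − 1.6).
0.6 = 2.8 α, so α = 0.21429.

0.214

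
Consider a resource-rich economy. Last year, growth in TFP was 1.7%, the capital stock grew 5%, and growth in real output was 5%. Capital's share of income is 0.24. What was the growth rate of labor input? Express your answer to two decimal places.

Labor input grew 2.76%.

Labor's share = 1 − 0.24 = 0.76.
gY = gA + 0.24×5 + 0.76×g.
0.76×g = 5 − 1.7 − 1.2 = 2.1.
g = 2.1 / 0.76 = 2.7632%.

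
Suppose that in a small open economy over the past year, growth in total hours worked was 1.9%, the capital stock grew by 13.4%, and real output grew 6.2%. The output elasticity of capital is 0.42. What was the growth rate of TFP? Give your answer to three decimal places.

Labor's share = 1 − 0.42 = 0.58.
The capital stock: 0.42 × 13.4 = 5.628 pp.
Total hours worked: 0.58 × 1.9 = 1.102 pp.
TFP growth = 6.2 − 6.73 = -0.53%.

-0.530%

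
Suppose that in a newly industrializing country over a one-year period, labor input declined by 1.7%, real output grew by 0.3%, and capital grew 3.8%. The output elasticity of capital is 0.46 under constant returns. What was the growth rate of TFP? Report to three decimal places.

-0.530%

Labor's share = 1 − 0.46 = 0.54.
Capital: 0.46 × 3.8 = 1.748 pp.
Labor input: 0.54 × (-1.7) = -0.918 pp.
TFP growth = 0.3 − 0.83 = -0.53%.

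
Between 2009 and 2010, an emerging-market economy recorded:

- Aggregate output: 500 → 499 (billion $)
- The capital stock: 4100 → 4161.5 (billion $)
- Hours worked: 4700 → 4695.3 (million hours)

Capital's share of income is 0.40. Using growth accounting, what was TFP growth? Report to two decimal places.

-0.74%

Aggregate output growth = (499 − 500) / 500 = -0.2%.
The capital stock growth = (4161.5 − 4100) / 4100 = 1.5%.
Hours worked growth = (4695.3 − 4700) / 4700 = -0.1%.
Labor's share = 1 − 0.4 = 0.6.
The capital stock: 0.4 × 1.5 = 0.6 pp.
Hours worked: 0.6 × (-0.1) = -0.06 pp.
TFP growth = -0.2 − 0.54 = -0.74%.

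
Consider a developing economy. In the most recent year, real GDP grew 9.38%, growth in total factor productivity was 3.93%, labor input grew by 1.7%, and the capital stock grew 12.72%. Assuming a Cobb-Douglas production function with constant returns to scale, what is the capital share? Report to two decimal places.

gY = gA + α·gK + (1−α)·gL, so gY − gA − gL = α(gK − gL).
9.38 − 3.93 − 1.7 = α × (12.72 − 1.7).
3.75 = 11.02 α, so α = 0.3403.

The capital share is 0.34.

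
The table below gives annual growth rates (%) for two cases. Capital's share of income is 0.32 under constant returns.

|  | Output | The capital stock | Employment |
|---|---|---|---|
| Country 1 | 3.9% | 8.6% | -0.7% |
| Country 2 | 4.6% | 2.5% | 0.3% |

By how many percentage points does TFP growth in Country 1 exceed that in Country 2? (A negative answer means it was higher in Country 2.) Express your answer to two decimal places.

-1.97 percentage points

Labor's share = 1 − 0.32 = 0.68.
Country 1: TFP = 3.9 − 2.752 + 0.476 = 1.624%.
Country 2: TFP = 4.6 − 0.8 − 0.204 = 3.596%.
Difference = 1.624 − (3.596) = -1.972 pp.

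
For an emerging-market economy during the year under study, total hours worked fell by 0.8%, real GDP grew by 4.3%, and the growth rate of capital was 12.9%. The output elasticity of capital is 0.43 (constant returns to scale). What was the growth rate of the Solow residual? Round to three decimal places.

-0.791%

Labor's share = 1 − 0.43 = 0.57.
Capital: 0.43 × 12.9 = 5.547 pp.
Total hours worked: 0.57 × (-0.8) = -0.456 pp.
TFP growth = 4.3 − 5.091 = -0.791%.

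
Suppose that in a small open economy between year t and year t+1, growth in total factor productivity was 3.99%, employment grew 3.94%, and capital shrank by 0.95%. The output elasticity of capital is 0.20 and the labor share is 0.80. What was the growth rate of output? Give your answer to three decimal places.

6.952%

Labor's share = 1 − 0.2 = 0.8.
Capital: 0.2 × (-0.95) = -0.19 pp.
Employment: 0.8 × 3.94 = 3.152 pp.
Output growth = 3.99 + 2.962 = 6.952%.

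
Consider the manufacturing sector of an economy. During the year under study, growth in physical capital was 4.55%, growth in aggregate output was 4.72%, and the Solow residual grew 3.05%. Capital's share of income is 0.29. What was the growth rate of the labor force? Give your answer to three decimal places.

0.494%

Labor's share = 1 − 0.29 = 0.71.
gY = gA + 0.29×4.55 + 0.71×g.
0.71×g = 4.72 − 3.05 − 1.3195 = 0.3505.
g = 0.3505 / 0.71 = 0.49366%.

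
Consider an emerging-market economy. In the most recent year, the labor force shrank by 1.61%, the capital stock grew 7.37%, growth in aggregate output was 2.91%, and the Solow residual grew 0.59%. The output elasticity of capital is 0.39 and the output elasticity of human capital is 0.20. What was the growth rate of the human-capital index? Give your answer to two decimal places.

0.53%

Labor's share = 1 − 0.39 − 0.2 = 0.41.
gY = gA + 0.39×7.37 + 0.41×(-1.61) + 0.2×g.
0.2×g = 2.91 − 0.59 − 2.2142 = 0.1058.
g = 0.1058 / 0.2 = 0.529%.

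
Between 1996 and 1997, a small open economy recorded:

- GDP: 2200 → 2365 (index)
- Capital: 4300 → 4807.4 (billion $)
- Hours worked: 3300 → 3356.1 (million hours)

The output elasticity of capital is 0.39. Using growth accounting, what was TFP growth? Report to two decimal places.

GDP growth = (2365 − 2200) / 2200 = 7.5%.
Capital growth = (4807.4 − 4300) / 4300 = 11.8%.
Hours worked growth = (3356.1 − 3300) / 3300 = 1.7%.
Labor's share = 1 − 0.39 = 0.61.
Capital: 0.39 × 11.8 = 4.602 pp.
Hours worked: 0.61 × 1.7 = 1.037 pp.
TFP growth = 7.5 − 5.639 = 1.861%.

TFP grew 1.86%.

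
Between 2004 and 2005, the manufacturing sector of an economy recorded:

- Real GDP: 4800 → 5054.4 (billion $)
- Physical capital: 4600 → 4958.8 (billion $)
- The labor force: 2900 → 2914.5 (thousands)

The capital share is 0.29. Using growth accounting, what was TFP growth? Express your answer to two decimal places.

Real GDP growth = (5054.4 − 4800) / 4800 = 5.3%.
Physical capital growth = (4958.8 − 4600) / 4600 = 7.8%.
The labor force growth = (2914.5 − 2900) / 2900 = 0.5%.
Labor's share = 1 − 0.29 = 0.71.
Physical capital: 0.29 × 7.8 = 2.262 pp.
The labor force: 0.71 × 0.5 = 0.355 pp.
TFP growth = 5.3 − 2.617 = 2.683%.

2.68%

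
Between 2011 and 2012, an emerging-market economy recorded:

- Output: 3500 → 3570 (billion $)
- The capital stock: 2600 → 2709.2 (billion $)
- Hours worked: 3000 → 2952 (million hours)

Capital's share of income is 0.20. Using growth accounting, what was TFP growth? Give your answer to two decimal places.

TFP grew 2.44%.

Output growth = (3570 − 3500) / 3500 = 2%.
The capital stock growth = (2709.2 − 2600) / 2600 = 4.2%.
Hours worked growth = (2952 − 3000) / 3000 = -1.6%.
Labor's share = 1 − 0.2 = 0.8.
The capital stock: 0.2 × 4.2 = 0.84 pp.
Hours worked: 0.8 × (-1.6) = -1.28 pp.
TFP growth = 2 + 0.44 = 2.44%.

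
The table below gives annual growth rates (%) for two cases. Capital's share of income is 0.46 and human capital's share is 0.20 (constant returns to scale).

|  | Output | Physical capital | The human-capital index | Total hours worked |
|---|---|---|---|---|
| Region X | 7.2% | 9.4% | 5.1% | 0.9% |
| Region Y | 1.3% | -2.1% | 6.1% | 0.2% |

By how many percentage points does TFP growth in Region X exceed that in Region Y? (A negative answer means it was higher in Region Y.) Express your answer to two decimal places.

Labor's share = 1 − 0.46 − 0.2 = 0.34.
Region X: TFP = 7.2 − 4.324 − 1.02 − 0.306 = 1.55%.
Region Y: TFP = 1.3 + 0.966 − 1.22 − 0.068 = 0.978%.
Difference = 1.55 − (0.978) = 0.572 pp.

0.57 percentage points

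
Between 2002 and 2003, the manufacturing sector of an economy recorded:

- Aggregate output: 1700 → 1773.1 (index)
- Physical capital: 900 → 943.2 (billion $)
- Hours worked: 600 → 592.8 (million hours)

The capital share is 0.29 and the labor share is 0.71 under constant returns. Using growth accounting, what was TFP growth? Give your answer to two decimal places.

TFP growth was 3.76%.

Aggregate output growth = (1773.1 − 1700) / 1700 = 4.3%.
Physical capital growth = (943.2 − 900) / 900 = 4.8%.
Hours worked growth = (592.8 − 600) / 600 = -1.2%.
Labor's share = 1 − 0.29 = 0.71.
Physical capital: 0.29 × 4.8 = 1.392 pp.
Hours worked: 0.71 × (-1.2) = -0.852 pp.
TFP growth = 4.3 − 0.54 = 3.76%.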